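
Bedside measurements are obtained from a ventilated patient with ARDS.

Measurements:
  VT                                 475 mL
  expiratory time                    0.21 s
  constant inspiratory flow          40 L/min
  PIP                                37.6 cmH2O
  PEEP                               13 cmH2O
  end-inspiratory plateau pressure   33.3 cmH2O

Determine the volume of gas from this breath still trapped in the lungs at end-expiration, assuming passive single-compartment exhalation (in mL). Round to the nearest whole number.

118

Flow: 40 L/min ÷ 60 = 0.6667 L/s.
R = (PIP − Pplat)/V̇ = (37.6 − 33.3) / 0.6667 = 4.3/0.6667 = 6.45 cmH2O·s/L.
C = Vt/(Pplat − PEEP) = 475.0 / (33.3 − 13) = 475.0/20.3 = 23.399 mL/cmH2O.
τ = R × C = 6.45 × 0.0234 L/cmH2O = 0.1509 s.
Fraction remaining = e^(−Te/τ) = e^(−0.21/0.1509) = 0.2487.
Trapped volume = 475.0 × 0.2487 = 118.13 mL.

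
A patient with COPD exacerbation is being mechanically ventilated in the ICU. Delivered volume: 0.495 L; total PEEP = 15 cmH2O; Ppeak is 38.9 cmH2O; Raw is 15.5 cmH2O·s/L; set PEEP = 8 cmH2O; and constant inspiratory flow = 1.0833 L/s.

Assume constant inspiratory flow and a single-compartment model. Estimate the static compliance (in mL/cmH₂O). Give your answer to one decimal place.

69.6

Total PEEP = 15 cmH2O (set 8 + intrinsic 7); this is the baseline alveolar pressure.
Equation of motion (constant flow): PIP = Vt/C + R·V̇ + PEEP.
Vt/C = PIP − R·V̇ − PEEP = 38.9 − 15.5×1.0833 − 15 = 38.9 − 16.791 − 15 = 7.109 cmH2O.
C = Vt / 7.109 = 495 / 7.109 = 69.63 mL/cmH2O.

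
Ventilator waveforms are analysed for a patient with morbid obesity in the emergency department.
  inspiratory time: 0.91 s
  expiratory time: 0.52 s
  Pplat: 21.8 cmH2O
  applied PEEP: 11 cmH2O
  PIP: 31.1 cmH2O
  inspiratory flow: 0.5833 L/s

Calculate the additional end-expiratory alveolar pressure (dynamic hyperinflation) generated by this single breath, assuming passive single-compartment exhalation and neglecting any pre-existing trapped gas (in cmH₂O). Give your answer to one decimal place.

Vt = flow × Ti = 0.5833 L/s × 0.91 s × 1000 mL/L = 530.8 mL.
R = (PIP − Pplat)/V̇ = (31.1 − 21.8) / 0.5833 = 9.3/0.5833 = 15.944 cmH2O·s/L.
C = Vt/(Pplat − PEEP) = 530.8 / (21.8 − 11) = 530.8/10.8 = 49.148 mL/cmH2O.
τ = R × C = 15.944 × 0.04915 L/cmH2O = 0.7836 s.
Fraction remaining = e^(−Te/τ) = e^(−0.52/0.7836) = 0.515; trapped volume = 530.8 × 0.515 = 273.36 mL.
Additional alveolar pressure from trapping ≈ V_trapped / C = 273.36 / 49.148 = 5.562 cmH2O.

5.6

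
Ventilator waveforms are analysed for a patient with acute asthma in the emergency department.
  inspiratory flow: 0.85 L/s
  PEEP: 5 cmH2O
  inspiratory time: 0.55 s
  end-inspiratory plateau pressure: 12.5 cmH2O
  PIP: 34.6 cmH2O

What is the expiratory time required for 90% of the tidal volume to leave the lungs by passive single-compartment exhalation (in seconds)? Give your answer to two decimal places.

Vt = flow × Ti = 0.85 L/s × 0.55 s × 1000 mL/L = 467.5 mL.
R = (PIP − Pplat)/V̇ = (34.6 − 12.5) / 0.85 = 22.1/0.85 = 26.0 cmH2O·s/L.
C = Vt/(Pplat − PEEP) = 467.5 / (12.5 − 5) = 467.5/7.5 = 62.333 mL/cmH2O.
τ = R × C = 26.0 × 0.06233 L/cmH2O = 1.621 s.
t = −τ·ln(1 − 0.90) = −1.621·ln(0.1) = 3.732 s.

3.73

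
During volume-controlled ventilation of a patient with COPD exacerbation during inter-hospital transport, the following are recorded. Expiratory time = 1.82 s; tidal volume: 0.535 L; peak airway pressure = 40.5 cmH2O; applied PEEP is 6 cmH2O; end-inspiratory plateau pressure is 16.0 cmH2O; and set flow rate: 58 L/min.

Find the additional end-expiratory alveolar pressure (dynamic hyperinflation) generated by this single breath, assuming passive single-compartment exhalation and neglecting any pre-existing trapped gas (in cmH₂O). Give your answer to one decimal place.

2.6

Flow: 58 L/min ÷ 60 = 0.9667 L/s.
R = (PIP − Pplat)/V̇ = (40.5 − 16.0) / 0.9667 = 24.5/0.9667 = 25.344 cmH2O·s/L.
C = Vt/(Pplat − PEEP) = 535.0 / (16.0 − 6) = 535.0/10.0 = 53.5 mL/cmH2O.
τ = R × C = 25.344 × 0.0535 L/cmH2O = 1.356 s.
Fraction remaining = e^(−Te/τ) = e^(−1.82/1.356) = 0.2613; trapped volume = 535.0 × 0.2613 = 139.8 mL.
Additional alveolar pressure from trapping ≈ V_trapped / C = 139.8 / 53.5 = 2.613 cmH2O.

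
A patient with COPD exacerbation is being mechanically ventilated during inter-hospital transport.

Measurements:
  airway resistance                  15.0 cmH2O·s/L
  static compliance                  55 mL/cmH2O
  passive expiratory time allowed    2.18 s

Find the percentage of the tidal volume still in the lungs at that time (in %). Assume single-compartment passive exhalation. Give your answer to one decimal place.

7.1

τ = R × C = 15.0 × 55 mL/cmH2O = 15.0 × 0.055 L/cmH2O = 0.825 s.
Passive exhalation: V(t)/V₀ = e^(−t/τ) = e^(−2.18/0.825) = 0.07119.
Fraction remaining = 0.07119 → 7.119%.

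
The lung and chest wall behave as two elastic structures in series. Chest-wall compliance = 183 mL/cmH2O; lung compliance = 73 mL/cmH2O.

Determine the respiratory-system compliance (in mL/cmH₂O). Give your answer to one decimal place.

Lung and chest wall are elastances in series: 1/Crs = 1/CL + 1/Ccw.
1/Crs = 1/73 + 1/183 = 0.01916.
Crs = 52.192 mL/cmH2O.

52.2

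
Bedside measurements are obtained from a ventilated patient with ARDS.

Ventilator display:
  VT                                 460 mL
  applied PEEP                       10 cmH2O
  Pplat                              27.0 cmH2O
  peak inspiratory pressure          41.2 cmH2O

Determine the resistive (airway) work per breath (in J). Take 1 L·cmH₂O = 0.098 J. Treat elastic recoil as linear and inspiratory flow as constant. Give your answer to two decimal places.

0.64

With constant inspiratory flow the resistive pressure is constant at PIP − Pplat = 41.2 − 27.0 = 14.2 cmH2O, so resistive work = 14.2 × 0.460 = 6.532 L·cmH2O.
× 0.098 J/(L·cmH2O) → 0.6401 J.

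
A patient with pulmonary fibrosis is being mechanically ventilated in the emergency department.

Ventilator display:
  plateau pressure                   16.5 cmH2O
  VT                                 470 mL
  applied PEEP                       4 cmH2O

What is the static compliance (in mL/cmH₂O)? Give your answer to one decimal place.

Cstat = Vt / (Pplat − PEEP) = 470 / (16.5 − 4) = 470 / 12.5 = 37.6 mL/cmH2O.

37.6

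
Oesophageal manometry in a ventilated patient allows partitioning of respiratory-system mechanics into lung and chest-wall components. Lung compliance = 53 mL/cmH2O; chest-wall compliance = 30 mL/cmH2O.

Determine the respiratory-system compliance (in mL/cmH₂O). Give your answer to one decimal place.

19.2

Lung and chest wall are elastances in series: 1/Crs = 1/CL + 1/Ccw.
1/Crs = 1/53 + 1/30 = 0.0522.
Crs = 19.157 mL/cmH2O.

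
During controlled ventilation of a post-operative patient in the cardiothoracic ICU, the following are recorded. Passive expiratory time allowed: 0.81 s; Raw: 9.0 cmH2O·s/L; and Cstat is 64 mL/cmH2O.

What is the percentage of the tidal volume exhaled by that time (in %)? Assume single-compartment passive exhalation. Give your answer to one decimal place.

75.5

τ = R × C = 9.0 × 64 mL/cmH2O = 9.0 × 0.064 L/cmH2O = 0.576 s.
Passive exhalation: V(t)/V₀ = e^(−t/τ) = e^(−0.81/0.576) = 0.2451.
Fraction exhaled = 1 − 0.2451 = 0.7549 → 75.49%.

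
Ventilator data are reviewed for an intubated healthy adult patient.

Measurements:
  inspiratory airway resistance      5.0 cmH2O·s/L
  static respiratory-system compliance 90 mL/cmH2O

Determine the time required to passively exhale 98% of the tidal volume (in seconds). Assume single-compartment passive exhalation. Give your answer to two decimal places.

1.76

τ = R × C = 5.0 × 90 mL/cmH2O = 5.0 × 0.090 L/cmH2O = 0.45 s.
Exhaled fraction f = 1 − e^(−t/τ) → t = −τ·ln(1 − f) = −0.45·ln(0.02) = 1.76 s.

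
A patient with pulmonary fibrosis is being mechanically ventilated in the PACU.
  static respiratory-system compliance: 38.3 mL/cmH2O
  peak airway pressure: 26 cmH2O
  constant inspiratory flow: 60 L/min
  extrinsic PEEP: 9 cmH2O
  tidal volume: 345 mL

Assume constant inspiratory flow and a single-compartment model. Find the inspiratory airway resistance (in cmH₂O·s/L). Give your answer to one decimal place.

8.0

Flow: 60 L/min ÷ 60 = 1 L/s.
Equation of motion (constant flow): PIP = Vt/C + R·V̇ + PEEP.
R·V̇ = PIP − Vt/C − PEEP = 26 − 345/38.3 − 9 = 26 − 9.008 − 9 = 7.992 cmH2O.
R = 7.992 / 1 = 7.992 cmH2O·s/L.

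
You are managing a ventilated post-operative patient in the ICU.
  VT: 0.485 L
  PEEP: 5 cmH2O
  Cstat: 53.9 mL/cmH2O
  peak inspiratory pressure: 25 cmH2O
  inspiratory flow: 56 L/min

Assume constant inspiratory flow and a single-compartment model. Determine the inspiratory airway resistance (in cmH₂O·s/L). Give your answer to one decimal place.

Flow: 56 L/min ÷ 60 = 0.9333 L/s.
Equation of motion (constant flow): PIP = Vt/C + R·V̇ + PEEP.
R·V̇ = PIP − Vt/C − PEEP = 25 − 485/53.9 − 5 = 25 − 8.998 − 5 = 11.002 cmH2O.
R = 11.002 / 0.9333 = 11.788 cmH2O·s/L.

11.8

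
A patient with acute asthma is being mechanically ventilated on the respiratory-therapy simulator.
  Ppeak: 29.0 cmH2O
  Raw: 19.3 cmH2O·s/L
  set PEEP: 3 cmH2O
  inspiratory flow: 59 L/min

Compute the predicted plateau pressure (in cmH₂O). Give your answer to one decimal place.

10.0

Flow: 59 L/min ÷ 60 = 0.9833 L/s.
Pplat = PIP − Raw × flow = 29.0 − 19.3 × 0.9833 = 29.0 − 18.978 = 10.022 cmH2O.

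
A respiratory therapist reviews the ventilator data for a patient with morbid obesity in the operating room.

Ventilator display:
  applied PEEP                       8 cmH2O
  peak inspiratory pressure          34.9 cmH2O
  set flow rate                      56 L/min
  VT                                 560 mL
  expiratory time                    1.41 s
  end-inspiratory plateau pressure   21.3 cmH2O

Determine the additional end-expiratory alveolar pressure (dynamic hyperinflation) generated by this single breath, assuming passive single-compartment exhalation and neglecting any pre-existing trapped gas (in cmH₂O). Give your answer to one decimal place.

1.3

Flow: 56 L/min ÷ 60 = 0.9333 L/s.
R = (PIP − Pplat)/V̇ = (34.9 − 21.3) / 0.9333 = 13.6/0.9333 = 14.572 cmH2O·s/L.
C = Vt/(Pplat − PEEP) = 560.0 / (21.3 − 8) = 560.0/13.3 = 42.105 mL/cmH2O.
τ = R × C = 14.572 × 0.04211 L/cmH2O = 0.6136 s.
Fraction remaining = e^(−Te/τ) = e^(−1.41/0.6136) = 0.1005; trapped volume = 560.0 × 0.1005 = 56.28 mL.
Additional alveolar pressure from trapping ≈ V_trapped / C = 56.28 / 42.105 = 1.337 cmH2O.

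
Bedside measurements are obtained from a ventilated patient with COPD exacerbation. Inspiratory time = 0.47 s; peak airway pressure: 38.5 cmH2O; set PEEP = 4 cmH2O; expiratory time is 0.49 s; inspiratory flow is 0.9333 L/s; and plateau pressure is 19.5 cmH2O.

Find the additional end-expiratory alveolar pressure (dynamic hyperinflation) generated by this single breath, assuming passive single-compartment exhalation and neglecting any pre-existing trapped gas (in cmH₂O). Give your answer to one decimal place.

Vt = flow × Ti = 0.9333 L/s × 0.47 s × 1000 mL/L = 438.65 mL.
R = (PIP − Pplat)/V̇ = (38.5 − 19.5) / 0.9333 = 19.0/0.9333 = 20.358 cmH2O·s/L.
C = Vt/(Pplat − PEEP) = 438.65 / (19.5 − 4) = 438.65/15.5 = 28.3 mL/cmH2O.
τ = R × C = 20.358 × 0.0283 L/cmH2O = 0.5761 s.
Fraction remaining = e^(−Te/τ) = e^(−0.49/0.5761) = 0.4272; trapped volume = 438.65 × 0.4272 = 187.39 mL.
Additional alveolar pressure from trapping ≈ V_trapped / C = 187.39 / 28.3 = 6.622 cmH2O.

6.6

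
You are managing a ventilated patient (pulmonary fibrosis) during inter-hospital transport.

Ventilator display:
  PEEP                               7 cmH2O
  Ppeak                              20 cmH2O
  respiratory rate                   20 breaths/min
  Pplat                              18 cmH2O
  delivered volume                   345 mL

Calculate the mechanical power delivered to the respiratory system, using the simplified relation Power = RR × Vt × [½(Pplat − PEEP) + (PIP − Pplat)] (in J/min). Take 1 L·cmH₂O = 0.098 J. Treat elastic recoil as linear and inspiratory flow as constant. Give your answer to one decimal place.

5.1

Per-breath work = Vt × [½(Pplat−PEEP) + (PIP−Pplat)] = 0.345 × [0.5×11.0 + 2.0] = 0.345 × 7.5 = 2.588 L·cmH2O.
Power = 20 × 2.588 = 51.76 L·cmH2O/min.
× 0.098 J/(L·cmH2O) → 5.072 J/min.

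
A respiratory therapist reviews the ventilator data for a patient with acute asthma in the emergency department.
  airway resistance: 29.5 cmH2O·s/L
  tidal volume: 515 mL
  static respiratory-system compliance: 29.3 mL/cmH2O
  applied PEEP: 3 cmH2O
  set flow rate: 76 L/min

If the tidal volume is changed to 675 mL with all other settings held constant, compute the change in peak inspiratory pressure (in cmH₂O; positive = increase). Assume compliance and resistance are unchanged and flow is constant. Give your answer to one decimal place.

PIP = Vt/C + R·V̇ + PEEP (constant-flow equation of motion).
Only the elastic term changes: ΔPIP = ΔVt / C = (675 − 515) / 29.3 = 5.461 cmH2O.

5.5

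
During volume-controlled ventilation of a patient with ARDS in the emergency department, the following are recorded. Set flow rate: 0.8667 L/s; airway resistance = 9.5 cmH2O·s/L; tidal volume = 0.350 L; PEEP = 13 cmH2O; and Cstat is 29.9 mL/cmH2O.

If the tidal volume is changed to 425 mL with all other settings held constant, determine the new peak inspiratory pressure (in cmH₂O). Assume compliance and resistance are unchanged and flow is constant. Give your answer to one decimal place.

PIP = Vt/C + R·V̇ + PEEP (constant-flow equation of motion).
Only the elastic term changes: ΔPIP = ΔVt / C = (425 − 350) / 29.9 = 2.508 cmH2O.
Original PIP = 350/29.9 + 9.5×0.8667 + 13 = 32.939 cmH2O; new PIP = 32.939 + (2.508) = 35.447 cmH2O.

35.4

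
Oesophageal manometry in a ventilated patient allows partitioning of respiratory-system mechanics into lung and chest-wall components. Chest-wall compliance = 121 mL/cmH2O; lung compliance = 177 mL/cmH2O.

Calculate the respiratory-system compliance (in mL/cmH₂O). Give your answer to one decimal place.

71.9

Lung and chest wall are elastances in series: 1/Crs = 1/CL + 1/Ccw.
1/Crs = 1/177 + 1/121 = 0.01391.
Crs = 71.891 mL/cmH2O.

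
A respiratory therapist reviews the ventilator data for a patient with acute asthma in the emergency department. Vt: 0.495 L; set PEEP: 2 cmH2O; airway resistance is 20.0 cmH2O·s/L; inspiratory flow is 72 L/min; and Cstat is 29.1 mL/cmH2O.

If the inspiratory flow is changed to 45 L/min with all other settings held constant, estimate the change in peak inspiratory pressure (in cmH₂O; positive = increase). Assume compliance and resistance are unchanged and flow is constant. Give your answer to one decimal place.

-9.0

Flow: 72 L/min ÷ 60 = 1.2 L/s.
New flow: 45 L/min ÷ 60 = 0.75 L/s.
PIP = Vt/C + R·V̇ + PEEP (constant-flow equation of motion).
Only the resistive term changes: ΔPIP = R × ΔV̇ = 20.0 × (0.75 − 1.2) = 20.0 × -0.45 = -9.0 cmH2O.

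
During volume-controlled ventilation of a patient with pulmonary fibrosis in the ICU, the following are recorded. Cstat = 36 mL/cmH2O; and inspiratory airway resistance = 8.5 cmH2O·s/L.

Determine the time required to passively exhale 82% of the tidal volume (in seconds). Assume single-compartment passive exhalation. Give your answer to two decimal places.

0.52

τ = R × C = 8.5 × 36 mL/cmH2O = 8.5 × 0.036 L/cmH2O = 0.306 s.
Exhaled fraction f = 1 − e^(−t/τ) → t = −τ·ln(1 − f) = −0.306·ln(0.18) = 0.5247 s.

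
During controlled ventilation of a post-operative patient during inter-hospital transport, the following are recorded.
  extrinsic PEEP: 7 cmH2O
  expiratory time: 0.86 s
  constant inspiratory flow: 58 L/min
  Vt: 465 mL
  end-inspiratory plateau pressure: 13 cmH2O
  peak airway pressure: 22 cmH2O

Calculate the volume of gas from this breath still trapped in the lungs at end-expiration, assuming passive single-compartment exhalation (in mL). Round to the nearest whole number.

Flow: 58 L/min ÷ 60 = 0.9667 L/s.
R = (PIP − Pplat)/V̇ = (22 − 13) / 0.9667 = 9.0/0.9667 = 9.31 cmH2O·s/L.
C = Vt/(Pplat − PEEP) = 465.0 / (13 − 7) = 465.0/6.0 = 77.5 mL/cmH2O.
τ = R × C = 9.31 × 0.0775 L/cmH2O = 0.7215 s.
Fraction remaining = e^(−Te/τ) = e^(−0.86/0.7215) = 0.3036.
Trapped volume = 465.0 × 0.3036 = 141.17 mL.

141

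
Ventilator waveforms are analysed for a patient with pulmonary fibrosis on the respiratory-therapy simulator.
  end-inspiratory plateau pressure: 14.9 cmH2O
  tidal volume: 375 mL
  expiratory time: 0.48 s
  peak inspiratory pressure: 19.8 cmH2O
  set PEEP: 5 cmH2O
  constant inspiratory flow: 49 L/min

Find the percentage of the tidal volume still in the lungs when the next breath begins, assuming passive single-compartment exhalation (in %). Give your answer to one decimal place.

12.1

Flow: 49 L/min ÷ 60 = 0.8167 L/s.
R = (PIP − Pplat)/V̇ = (19.8 − 14.9) / 0.8167 = 4.9/0.8167 = 6.0 cmH2O·s/L.
C = Vt/(Pplat − PEEP) = 375.0 / (14.9 − 5) = 375.0/9.9 = 37.879 mL/cmH2O.
τ = R × C = 6.0 × 0.03788 L/cmH2O = 0.2273 s.
Fraction remaining at end-expiration = e^(−Te/τ) = e^(−0.48/0.2273) = 0.121 → 12.1%.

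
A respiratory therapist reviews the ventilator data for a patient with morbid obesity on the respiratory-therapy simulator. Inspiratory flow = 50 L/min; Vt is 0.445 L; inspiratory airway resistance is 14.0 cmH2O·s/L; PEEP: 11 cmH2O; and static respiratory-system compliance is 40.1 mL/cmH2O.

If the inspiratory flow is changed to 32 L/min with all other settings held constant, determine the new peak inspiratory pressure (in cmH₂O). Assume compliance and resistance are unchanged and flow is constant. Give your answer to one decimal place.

29.6

Flow: 50 L/min ÷ 60 = 0.8333 L/s.
New flow: 32 L/min ÷ 60 = 0.5333 L/s.
PIP = Vt/C + R·V̇ + PEEP (constant-flow equation of motion).
Only the resistive term changes: ΔPIP = R × ΔV̇ = 14.0 × (0.5333 − 0.8333) = 14.0 × -0.3 = -4.2 cmH2O.
Original PIP = 445/40.1 + 14.0×0.8333 + 11 = 33.763 cmH2O; new PIP = 33.763 + (-4.2) = 29.563 cmH2O.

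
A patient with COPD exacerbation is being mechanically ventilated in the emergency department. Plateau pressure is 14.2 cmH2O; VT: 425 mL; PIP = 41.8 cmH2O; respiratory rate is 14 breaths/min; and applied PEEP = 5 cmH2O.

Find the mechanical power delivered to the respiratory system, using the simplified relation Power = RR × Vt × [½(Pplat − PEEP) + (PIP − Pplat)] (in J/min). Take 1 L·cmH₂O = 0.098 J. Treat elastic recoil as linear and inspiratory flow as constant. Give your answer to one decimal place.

Per-breath work = Vt × [½(Pplat−PEEP) + (PIP−Pplat)] = 0.425 × [0.5×9.2 + 27.6] = 0.425 × 32.2 = 13.685 L·cmH2O.
Power = 14 × 13.685 = 191.59 L·cmH2O/min.
× 0.098 J/(L·cmH2O) → 18.776 J/min.

18.8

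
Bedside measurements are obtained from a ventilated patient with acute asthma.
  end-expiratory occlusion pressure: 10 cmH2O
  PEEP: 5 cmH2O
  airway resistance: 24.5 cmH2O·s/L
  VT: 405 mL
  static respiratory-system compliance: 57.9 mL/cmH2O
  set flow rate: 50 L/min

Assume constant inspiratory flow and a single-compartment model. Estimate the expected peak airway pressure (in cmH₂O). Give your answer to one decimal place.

37.4

Flow: 50 L/min ÷ 60 = 0.8333 L/s.
Total PEEP = 10 cmH2O (set 5 + intrinsic 5); this is the baseline alveolar pressure.
Equation of motion (constant flow): PIP = Vt/C + R·V̇ + PEEP.
PIP = 405/57.9 + 24.5×0.8333 + 10 = 6.995 + 20.416 + 10 = 37.411 cmH2O.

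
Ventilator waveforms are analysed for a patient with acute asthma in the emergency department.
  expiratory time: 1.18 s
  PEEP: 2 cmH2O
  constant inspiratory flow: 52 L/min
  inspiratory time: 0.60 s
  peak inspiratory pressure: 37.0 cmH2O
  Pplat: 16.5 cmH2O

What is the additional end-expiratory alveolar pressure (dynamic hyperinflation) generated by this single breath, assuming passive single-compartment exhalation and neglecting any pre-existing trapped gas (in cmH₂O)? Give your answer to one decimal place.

3.6

Flow: 52 L/min ÷ 60 = 0.8667 L/s.
Vt = flow × Ti = 0.8667 L/s × 0.60 s × 1000 mL/L = 520.02 mL.
R = (PIP − Pplat)/V̇ = (37.0 − 16.5) / 0.8667 = 20.5/0.8667 = 23.653 cmH2O·s/L.
C = Vt/(Pplat − PEEP) = 520.02 / (16.5 − 2) = 520.02/14.5 = 35.863 mL/cmH2O.
τ = R × C = 23.653 × 0.03586 L/cmH2O = 0.8482 s.
Fraction remaining = e^(−Te/τ) = e^(−1.18/0.8482) = 0.2488; trapped volume = 520.02 × 0.2488 = 129.38 mL.
Additional alveolar pressure from trapping ≈ V_trapped / C = 129.38 / 35.863 = 3.608 cmH2O.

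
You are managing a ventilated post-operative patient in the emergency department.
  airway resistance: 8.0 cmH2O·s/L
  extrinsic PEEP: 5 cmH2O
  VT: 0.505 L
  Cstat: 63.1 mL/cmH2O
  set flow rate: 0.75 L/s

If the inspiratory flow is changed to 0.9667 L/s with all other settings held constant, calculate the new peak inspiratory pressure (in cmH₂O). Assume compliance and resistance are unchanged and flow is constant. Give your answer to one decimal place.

20.7

PIP = Vt/C + R·V̇ + PEEP (constant-flow equation of motion).
Only the resistive term changes: ΔPIP = R × ΔV̇ = 8.0 × (0.9667 − 0.75) = 8.0 × 0.2167 = 1.734 cmH2O.
Original PIP = 505/63.1 + 8.0×0.75 + 5 = 19.003 cmH2O; new PIP = 19.003 + (1.734) = 20.737 cmH2O.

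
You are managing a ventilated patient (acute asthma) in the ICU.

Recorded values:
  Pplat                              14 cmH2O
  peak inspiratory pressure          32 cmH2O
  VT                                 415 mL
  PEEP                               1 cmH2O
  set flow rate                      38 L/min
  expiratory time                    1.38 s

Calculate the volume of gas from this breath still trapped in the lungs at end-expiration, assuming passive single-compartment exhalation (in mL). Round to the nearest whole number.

Flow: 38 L/min ÷ 60 = 0.6333 L/s.
R = (PIP − Pplat)/V̇ = (32 − 14) / 0.6333 = 18.0/0.6333 = 28.423 cmH2O·s/L.
C = Vt/(Pplat − PEEP) = 415.0 / (14 − 1) = 415.0/13.0 = 31.923 mL/cmH2O.
τ = R × C = 28.423 × 0.03192 L/cmH2O = 0.9073 s.
Fraction remaining = e^(−Te/τ) = e^(−1.38/0.9073) = 0.2185.
Trapped volume = 415.0 × 0.2185 = 90.678 mL.

91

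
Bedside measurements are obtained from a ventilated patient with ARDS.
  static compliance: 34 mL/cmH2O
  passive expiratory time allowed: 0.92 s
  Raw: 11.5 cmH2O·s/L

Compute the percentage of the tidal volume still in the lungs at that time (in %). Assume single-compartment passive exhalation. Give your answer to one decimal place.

9.5

τ = R × C = 11.5 × 34 mL/cmH2O = 11.5 × 0.034 L/cmH2O = 0.391 s.
Passive exhalation: V(t)/V₀ = e^(−t/τ) = e^(−0.92/0.391) = 0.09509.
Fraction remaining = 0.09509 → 9.509%.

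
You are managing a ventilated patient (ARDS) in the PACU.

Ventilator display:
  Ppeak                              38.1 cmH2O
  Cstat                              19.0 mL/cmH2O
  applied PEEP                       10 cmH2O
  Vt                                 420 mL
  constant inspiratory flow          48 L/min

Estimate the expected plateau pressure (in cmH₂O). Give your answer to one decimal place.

32.1

Pplat = PEEP + Vt / Cstat = 10 + 420 / 19.0 = 10 + 22.105 = 32.105 cmH2O.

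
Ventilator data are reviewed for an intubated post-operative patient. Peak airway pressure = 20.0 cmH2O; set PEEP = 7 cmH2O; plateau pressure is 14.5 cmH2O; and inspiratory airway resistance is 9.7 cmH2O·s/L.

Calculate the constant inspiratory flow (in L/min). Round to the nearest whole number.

flow = (PIP − Pplat) / Raw = (20.0 − 14.5) / 9.7 = 0.567 L/s × 60 = 34.02 L/min.

34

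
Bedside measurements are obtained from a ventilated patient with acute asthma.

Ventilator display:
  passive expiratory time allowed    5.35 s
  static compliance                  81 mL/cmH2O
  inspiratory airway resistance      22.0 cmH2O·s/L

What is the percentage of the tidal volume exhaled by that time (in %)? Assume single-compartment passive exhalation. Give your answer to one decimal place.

τ = R × C = 22.0 × 81 mL/cmH2O = 22.0 × 0.081 L/cmH2O = 1.782 s.
Passive exhalation: V(t)/V₀ = e^(−t/τ) = e^(−5.35/1.782) = 0.04968.
Fraction exhaled = 1 − 0.04968 = 0.9503 → 95.03%.

95.0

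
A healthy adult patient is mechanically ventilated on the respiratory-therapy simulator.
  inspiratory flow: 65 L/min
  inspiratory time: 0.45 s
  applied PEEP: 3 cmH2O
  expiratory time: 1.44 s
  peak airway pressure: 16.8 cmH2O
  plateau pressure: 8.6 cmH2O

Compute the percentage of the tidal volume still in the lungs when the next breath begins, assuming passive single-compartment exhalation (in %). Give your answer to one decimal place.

Flow: 65 L/min ÷ 60 = 1.0833 L/s.
Vt = flow × Ti = 1.0833 L/s × 0.45 s × 1000 mL/L = 487.49 mL.
R = (PIP − Pplat)/V̇ = (16.8 − 8.6) / 1.0833 = 8.2/1.0833 = 7.569 cmH2O·s/L.
C = Vt/(Pplat − PEEP) = 487.49 / (8.6 − 3) = 487.49/5.6 = 87.052 mL/cmH2O.
τ = R × C = 7.569 × 0.08705 L/cmH2O = 0.6589 s.
Fraction remaining at end-expiration = e^(−Te/τ) = e^(−1.44/0.6589) = 0.1124 → 11.24%.

11.2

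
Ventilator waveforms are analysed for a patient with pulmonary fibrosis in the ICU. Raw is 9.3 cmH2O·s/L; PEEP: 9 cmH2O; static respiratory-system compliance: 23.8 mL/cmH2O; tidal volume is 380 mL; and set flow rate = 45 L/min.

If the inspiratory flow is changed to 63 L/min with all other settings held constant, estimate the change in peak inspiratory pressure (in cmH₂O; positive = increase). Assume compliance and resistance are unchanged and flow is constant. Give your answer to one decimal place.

2.8

Flow: 45 L/min ÷ 60 = 0.75 L/s.
New flow: 63 L/min ÷ 60 = 1.05 L/s.
PIP = Vt/C + R·V̇ + PEEP (constant-flow equation of motion).
Only the resistive term changes: ΔPIP = R × ΔV̇ = 9.3 × (1.05 − 0.75) = 9.3 × 0.3 = 2.79 cmH2O.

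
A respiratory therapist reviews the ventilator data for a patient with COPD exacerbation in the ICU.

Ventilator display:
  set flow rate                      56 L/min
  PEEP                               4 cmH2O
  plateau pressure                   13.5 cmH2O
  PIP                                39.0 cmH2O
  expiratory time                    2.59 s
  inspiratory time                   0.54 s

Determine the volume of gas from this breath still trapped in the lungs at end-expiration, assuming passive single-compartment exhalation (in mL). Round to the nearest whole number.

84

Flow: 56 L/min ÷ 60 = 0.9333 L/s.
Vt = flow × Ti = 0.9333 L/s × 0.54 s × 1000 mL/L = 503.98 mL.
R = (PIP − Pplat)/V̇ = (39.0 − 13.5) / 0.9333 = 25.5/0.9333 = 27.322 cmH2O·s/L.
C = Vt/(Pplat − PEEP) = 503.98 / (13.5 − 4) = 503.98/9.5 = 53.051 mL/cmH2O.
τ = R × C = 27.322 × 0.05305 L/cmH2O = 1.449 s.
Fraction remaining = e^(−Te/τ) = e^(−2.59/1.449) = 0.1674.
Trapped volume = 503.98 × 0.1674 = 84.366 mL.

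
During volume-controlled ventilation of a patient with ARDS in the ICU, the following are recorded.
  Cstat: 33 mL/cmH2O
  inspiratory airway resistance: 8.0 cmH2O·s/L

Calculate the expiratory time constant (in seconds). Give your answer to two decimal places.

τ = R × C = 8.0 × 33 mL/cmH2O = 8.0 × 0.033 L/cmH2O = 0.264 s.

0.26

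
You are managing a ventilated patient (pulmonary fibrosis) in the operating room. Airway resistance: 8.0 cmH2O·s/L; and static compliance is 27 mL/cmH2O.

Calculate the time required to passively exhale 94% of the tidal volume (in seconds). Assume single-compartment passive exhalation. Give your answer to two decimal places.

τ = R × C = 8.0 × 27 mL/cmH2O = 8.0 × 0.027 L/cmH2O = 0.216 s.
Exhaled fraction f = 1 − e^(−t/τ) → t = −τ·ln(1 − f) = −0.216·ln(0.06) = 0.6077 s.

0.61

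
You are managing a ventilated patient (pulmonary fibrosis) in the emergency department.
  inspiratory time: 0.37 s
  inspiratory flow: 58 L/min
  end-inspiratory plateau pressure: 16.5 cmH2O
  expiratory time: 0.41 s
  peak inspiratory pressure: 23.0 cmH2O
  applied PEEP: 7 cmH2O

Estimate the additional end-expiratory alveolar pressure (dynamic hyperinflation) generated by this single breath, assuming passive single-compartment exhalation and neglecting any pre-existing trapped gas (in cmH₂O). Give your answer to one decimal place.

1.9

Flow: 58 L/min ÷ 60 = 0.9667 L/s.
Vt = flow × Ti = 0.9667 L/s × 0.37 s × 1000 mL/L = 357.68 mL.
R = (PIP − Pplat)/V̇ = (23.0 − 16.5) / 0.9667 = 6.5/0.9667 = 6.724 cmH2O·s/L.
C = Vt/(Pplat − PEEP) = 357.68 / (16.5 − 7) = 357.68/9.5 = 37.651 mL/cmH2O.
τ = R × C = 6.724 × 0.03765 L/cmH2O = 0.2532 s.
Fraction remaining = e^(−Te/τ) = e^(−0.41/0.2532) = 0.198; trapped volume = 357.68 × 0.198 = 70.821 mL.
Additional alveolar pressure from trapping ≈ V_trapped / C = 70.821 / 37.651 = 1.881 cmH2O.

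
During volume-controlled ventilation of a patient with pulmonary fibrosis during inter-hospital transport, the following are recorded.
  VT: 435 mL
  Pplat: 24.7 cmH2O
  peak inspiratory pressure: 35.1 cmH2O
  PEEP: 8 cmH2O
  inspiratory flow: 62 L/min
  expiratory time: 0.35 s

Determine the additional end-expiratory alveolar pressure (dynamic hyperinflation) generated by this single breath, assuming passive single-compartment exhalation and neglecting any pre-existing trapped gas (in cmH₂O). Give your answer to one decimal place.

Flow: 62 L/min ÷ 60 = 1.0333 L/s.
R = (PIP − Pplat)/V̇ = (35.1 − 24.7) / 1.0333 = 10.4/1.0333 = 10.065 cmH2O·s/L.
C = Vt/(Pplat − PEEP) = 435.0 / (24.7 − 8) = 435.0/16.7 = 26.048 mL/cmH2O.
τ = R × C = 10.065 × 0.02605 L/cmH2O = 0.2622 s.
Fraction remaining = e^(−Te/τ) = e^(−0.35/0.2622) = 0.2632; trapped volume = 435.0 × 0.2632 = 114.49 mL.
Additional alveolar pressure from trapping ≈ V_trapped / C = 114.49 / 26.048 = 4.395 cmH2O.

4.4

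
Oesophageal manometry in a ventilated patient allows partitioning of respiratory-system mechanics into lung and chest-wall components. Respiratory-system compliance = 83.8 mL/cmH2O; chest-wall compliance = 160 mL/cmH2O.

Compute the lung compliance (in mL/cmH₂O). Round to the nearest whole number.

1/CL = 1/Crs − 1/Ccw.
1/CL = 1/83.8 − 1/160 = 0.005683.
CL = 175.96 mL/cmH2O.

176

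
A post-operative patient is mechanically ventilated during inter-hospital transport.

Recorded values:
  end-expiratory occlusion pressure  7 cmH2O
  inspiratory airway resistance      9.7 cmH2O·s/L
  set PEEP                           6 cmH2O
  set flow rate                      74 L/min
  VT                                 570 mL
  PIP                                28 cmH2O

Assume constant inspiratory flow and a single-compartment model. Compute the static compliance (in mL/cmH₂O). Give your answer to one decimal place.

63.1

Flow: 74 L/min ÷ 60 = 1.2333 L/s.
Total PEEP = 7 cmH2O (set 6 + intrinsic 1); this is the baseline alveolar pressure.
Equation of motion (constant flow): PIP = Vt/C + R·V̇ + PEEP.
Vt/C = PIP − R·V̇ − PEEP = 28 − 9.7×1.2333 − 7 = 28 − 11.963 − 7 = 9.037 cmH2O.
C = Vt / 9.037 = 570 / 9.037 = 63.074 mL/cmH2O.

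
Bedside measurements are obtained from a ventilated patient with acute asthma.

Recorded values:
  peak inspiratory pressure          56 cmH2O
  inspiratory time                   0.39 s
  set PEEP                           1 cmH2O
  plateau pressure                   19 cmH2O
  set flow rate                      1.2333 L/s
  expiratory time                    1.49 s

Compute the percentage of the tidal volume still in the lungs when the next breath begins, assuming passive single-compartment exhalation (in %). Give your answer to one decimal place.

Vt = flow × Ti = 1.2333 L/s × 0.39 s × 1000 mL/L = 480.99 mL.
R = (PIP − Pplat)/V̇ = (56 − 19) / 1.2333 = 37.0/1.2333 = 30.001 cmH2O·s/L.
C = Vt/(Pplat − PEEP) = 480.99 / (19 − 1) = 480.99/18.0 = 26.722 mL/cmH2O.
τ = R × C = 30.001 × 0.02672 L/cmH2O = 0.8016 s.
Fraction remaining at end-expiration = e^(−Te/τ) = e^(−1.49/0.8016) = 0.1559 → 15.59%.

15.6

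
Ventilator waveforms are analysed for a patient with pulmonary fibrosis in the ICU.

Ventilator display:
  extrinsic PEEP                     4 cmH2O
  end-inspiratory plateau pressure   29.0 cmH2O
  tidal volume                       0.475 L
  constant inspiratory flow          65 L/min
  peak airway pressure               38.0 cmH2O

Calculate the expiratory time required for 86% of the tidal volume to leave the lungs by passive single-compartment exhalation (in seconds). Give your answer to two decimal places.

Flow: 65 L/min ÷ 60 = 1.0833 L/s.
R = (PIP − Pplat)/V̇ = (38.0 − 29.0) / 1.0833 = 9.0/1.0833 = 8.308 cmH2O·s/L.
C = Vt/(Pplat − PEEP) = 475.0 / (29.0 − 4) = 475.0/25.0 = 19.0 mL/cmH2O.
τ = R × C = 8.308 × 0.019 L/cmH2O = 0.1579 s.
t = −τ·ln(1 − 0.86) = −0.1579·ln(0.14) = 0.3104 s.

0.31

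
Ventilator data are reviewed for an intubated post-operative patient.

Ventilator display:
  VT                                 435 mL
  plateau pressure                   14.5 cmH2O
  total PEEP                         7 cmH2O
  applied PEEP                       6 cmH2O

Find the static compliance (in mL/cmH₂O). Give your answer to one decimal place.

End-expiratory occlusion gives total PEEP = 7 cmH2O (intrinsic PEEP = 7 − 6 = 1). Use total PEEP for the elastic gradient.
Cstat = Vt / (Pplat − PEEPtotal) = 435 / (14.5 − 7) = 435 / 7.5 = 58.0 mL/cmH2O.

58.0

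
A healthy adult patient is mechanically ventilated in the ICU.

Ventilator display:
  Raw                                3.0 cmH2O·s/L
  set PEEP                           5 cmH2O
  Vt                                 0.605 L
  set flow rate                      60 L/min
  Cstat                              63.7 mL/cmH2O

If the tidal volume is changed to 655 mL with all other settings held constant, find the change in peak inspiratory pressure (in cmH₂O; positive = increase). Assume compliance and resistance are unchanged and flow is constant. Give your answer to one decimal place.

0.8

PIP = Vt/C + R·V̇ + PEEP (constant-flow equation of motion).
Only the elastic term changes: ΔPIP = ΔVt / C = (655 − 605) / 63.7 = 0.7849 cmH2O.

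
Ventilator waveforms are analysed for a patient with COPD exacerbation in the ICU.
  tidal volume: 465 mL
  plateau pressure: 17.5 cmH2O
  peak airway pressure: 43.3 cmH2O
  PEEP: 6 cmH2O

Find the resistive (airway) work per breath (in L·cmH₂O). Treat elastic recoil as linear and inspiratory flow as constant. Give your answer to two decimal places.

12.00

With constant inspiratory flow the resistive pressure is constant at PIP − Pplat = 43.3 − 17.5 = 25.8 cmH2O, so resistive work = 25.8 × 0.465 = 11.997 L·cmH2O.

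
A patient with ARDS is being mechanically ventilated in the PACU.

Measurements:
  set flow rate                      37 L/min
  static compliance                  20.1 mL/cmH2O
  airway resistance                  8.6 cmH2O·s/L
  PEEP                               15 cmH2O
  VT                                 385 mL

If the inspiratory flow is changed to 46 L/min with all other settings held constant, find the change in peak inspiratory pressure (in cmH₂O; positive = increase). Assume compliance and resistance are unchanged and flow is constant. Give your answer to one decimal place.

1.3

Flow: 37 L/min ÷ 60 = 0.6167 L/s.
New flow: 46 L/min ÷ 60 = 0.7667 L/s.
PIP = Vt/C + R·V̇ + PEEP (constant-flow equation of motion).
Only the resistive term changes: ΔPIP = R × ΔV̇ = 8.6 × (0.7667 − 0.6167) = 8.6 × 0.15 = 1.29 cmH2O.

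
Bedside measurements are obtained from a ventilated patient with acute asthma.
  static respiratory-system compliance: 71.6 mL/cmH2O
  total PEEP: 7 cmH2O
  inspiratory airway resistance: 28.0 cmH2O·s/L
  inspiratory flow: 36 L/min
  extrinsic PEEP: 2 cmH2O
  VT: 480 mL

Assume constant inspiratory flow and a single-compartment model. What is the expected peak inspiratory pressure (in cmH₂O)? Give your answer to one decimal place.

Flow: 36 L/min ÷ 60 = 0.6 L/s.
Total PEEP = 7 cmH2O (set 2 + intrinsic 5); this is the baseline alveolar pressure.
Equation of motion (constant flow): PIP = Vt/C + R·V̇ + PEEP.
PIP = 480/71.6 + 28.0×0.6 + 7 = 6.704 + 16.8 + 7 = 30.504 cmH2O.

30.5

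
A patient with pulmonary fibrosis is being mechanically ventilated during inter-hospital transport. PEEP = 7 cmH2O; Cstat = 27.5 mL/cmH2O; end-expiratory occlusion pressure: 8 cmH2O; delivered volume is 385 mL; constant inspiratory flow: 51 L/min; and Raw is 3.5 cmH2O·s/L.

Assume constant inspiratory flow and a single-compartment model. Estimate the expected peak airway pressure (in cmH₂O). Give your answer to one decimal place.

25.0

Flow: 51 L/min ÷ 60 = 0.85 L/s.
Total PEEP = 8 cmH2O (set 7 + intrinsic 1); this is the baseline alveolar pressure.
Equation of motion (constant flow): PIP = Vt/C + R·V̇ + PEEP.
PIP = 385/27.5 + 3.5×0.85 + 8 = 14.0 + 2.975 + 8 = 24.975 cmH2O.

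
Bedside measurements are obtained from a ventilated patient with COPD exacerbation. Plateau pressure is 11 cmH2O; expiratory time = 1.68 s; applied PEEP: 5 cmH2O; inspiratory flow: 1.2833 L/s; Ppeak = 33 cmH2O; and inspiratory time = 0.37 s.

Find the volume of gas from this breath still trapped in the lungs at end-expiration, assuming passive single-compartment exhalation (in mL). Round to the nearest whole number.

Vt = flow × Ti = 1.2833 L/s × 0.37 s × 1000 mL/L = 474.82 mL.
R = (PIP − Pplat)/V̇ = (33 − 11) / 1.2833 = 22.0/1.2833 = 17.143 cmH2O·s/L.
C = Vt/(Pplat − PEEP) = 474.82 / (11 − 5) = 474.82/6.0 = 79.137 mL/cmH2O.
τ = R × C = 17.143 × 0.07914 L/cmH2O = 1.357 s.
Fraction remaining = e^(−Te/τ) = e^(−1.68/1.357) = 0.29.
Trapped volume = 474.82 × 0.29 = 137.7 mL.

138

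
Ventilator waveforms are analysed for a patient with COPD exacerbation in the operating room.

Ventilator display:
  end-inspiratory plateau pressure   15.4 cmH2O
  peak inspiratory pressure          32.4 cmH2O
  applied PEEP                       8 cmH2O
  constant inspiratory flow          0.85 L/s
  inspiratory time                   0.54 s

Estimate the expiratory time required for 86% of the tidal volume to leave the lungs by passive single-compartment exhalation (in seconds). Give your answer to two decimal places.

2.44

Vt = flow × Ti = 0.85 L/s × 0.54 s × 1000 mL/L = 459.0 mL.
R = (PIP − Pplat)/V̇ = (32.4 − 15.4) / 0.85 = 17.0/0.85 = 20.0 cmH2O·s/L.
C = Vt/(Pplat − PEEP) = 459.0 / (15.4 − 8) = 459.0/7.4 = 62.027 mL/cmH2O.
τ = R × C = 20.0 × 0.06203 L/cmH2O = 1.241 s.
t = −τ·ln(1 − 0.86) = −1.241·ln(0.14) = 2.44 s.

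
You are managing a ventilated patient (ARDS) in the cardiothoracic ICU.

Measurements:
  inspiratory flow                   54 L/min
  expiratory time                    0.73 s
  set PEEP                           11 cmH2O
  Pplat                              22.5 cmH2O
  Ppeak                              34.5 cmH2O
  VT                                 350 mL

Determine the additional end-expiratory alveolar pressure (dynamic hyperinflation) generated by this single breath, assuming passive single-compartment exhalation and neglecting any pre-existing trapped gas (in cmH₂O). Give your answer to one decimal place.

Flow: 54 L/min ÷ 60 = 0.9 L/s.
R = (PIP − Pplat)/V̇ = (34.5 − 22.5) / 0.9 = 12.0/0.9 = 13.333 cmH2O·s/L.
C = Vt/(Pplat − PEEP) = 350.0 / (22.5 − 11) = 350.0/11.5 = 30.435 mL/cmH2O.
τ = R × C = 13.333 × 0.03044 L/cmH2O = 0.4059 s.
Fraction remaining = e^(−Te/τ) = e^(−0.73/0.4059) = 0.1656; trapped volume = 350.0 × 0.1656 = 57.96 mL.
Additional alveolar pressure from trapping ≈ V_trapped / C = 57.96 / 30.435 = 1.904 cmH2O.

1.9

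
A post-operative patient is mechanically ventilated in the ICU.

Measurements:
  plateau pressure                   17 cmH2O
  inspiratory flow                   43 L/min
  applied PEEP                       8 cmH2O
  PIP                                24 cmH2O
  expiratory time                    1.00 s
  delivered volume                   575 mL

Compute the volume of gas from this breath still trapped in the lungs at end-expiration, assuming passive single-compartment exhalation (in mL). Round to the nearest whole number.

116

Flow: 43 L/min ÷ 60 = 0.7167 L/s.
R = (PIP − Pplat)/V̇ = (24 − 17) / 0.7167 = 7.0/0.7167 = 9.767 cmH2O·s/L.
C = Vt/(Pplat − PEEP) = 575.0 / (17 − 8) = 575.0/9.0 = 63.889 mL/cmH2O.
τ = R × C = 9.767 × 0.06389 L/cmH2O = 0.624 s.
Fraction remaining = e^(−Te/τ) = e^(−1.00/0.624) = 0.2014.
Trapped volume = 575.0 × 0.2014 = 115.81 mL.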